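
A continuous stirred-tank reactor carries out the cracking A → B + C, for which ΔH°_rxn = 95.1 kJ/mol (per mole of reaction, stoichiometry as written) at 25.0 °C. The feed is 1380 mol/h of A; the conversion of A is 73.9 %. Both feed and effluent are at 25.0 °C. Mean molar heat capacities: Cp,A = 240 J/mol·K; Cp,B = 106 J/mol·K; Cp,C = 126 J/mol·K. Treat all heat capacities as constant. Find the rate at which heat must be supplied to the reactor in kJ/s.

Q_in = 26.9 kJ/s

Extent of reaction ξ = 0.739 × 1380 = 1019.8 mol/h
Reaction term: ξ·ΔH°_rxn = 1019.8 × 95.1 = 96985 kJ/h
Q = ΔH = 96985 kJ/h = 26.94 kW
Heat supplied = 26.94 kJ/s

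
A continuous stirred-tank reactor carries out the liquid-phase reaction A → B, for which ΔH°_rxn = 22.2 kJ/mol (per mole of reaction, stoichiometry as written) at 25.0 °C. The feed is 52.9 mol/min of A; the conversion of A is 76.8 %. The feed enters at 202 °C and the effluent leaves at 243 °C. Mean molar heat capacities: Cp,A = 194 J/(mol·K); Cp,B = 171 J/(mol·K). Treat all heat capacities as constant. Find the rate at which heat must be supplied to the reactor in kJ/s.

Q_in = 18.6 kJ/s

Extent of reaction ξ = 0.768 × 52.9 = 40.627 mol/min
Reaction term: ξ·ΔH°_rxn = 40.627 × 22.2 = 901.92 kJ/min
Sensible, feed 202→25 °C: -1816.5 kJ/min
Outlet flows (mol/min): A 12.273, B 40.627
Sensible, products 25→243 °C: 2033.5 kJ/min
Q = ΔH = 1119 kJ/min = 18.65 kW
Heat supplied = 18.65 kJ/s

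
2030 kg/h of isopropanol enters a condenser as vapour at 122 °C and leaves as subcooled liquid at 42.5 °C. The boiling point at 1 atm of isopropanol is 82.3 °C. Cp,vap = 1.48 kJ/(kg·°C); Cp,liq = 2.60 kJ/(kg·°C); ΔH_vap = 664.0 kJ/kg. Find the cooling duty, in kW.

vapour 122→82.3 °C: -58.756 kJ/kg
condensation at 82.3 °C: -664 kJ/kg
liquid 82.3→42.5 °C: -103.48 kJ/kg
Δh = -58.756 + -664 + -103.48 = -826.24 kJ/kg
Q = ṁ·Δh = 2030 kg/h × -826.24 kJ/kg = -1.6773e+06 kJ/h
|Q| = 465.91 kW

Q_c = 466 kW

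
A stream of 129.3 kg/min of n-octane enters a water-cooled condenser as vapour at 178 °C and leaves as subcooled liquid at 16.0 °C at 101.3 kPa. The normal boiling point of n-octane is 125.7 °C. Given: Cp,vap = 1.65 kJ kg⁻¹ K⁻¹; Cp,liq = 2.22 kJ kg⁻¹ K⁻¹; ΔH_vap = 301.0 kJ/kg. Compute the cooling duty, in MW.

Q_c = 1.36 MW

vapour 178→125.7 °C: -86.295 kJ/kg
condensation at 125.7 °C: -301 kJ/kg
liquid 125.7→16.0 °C: -243.53 kJ/kg
Δh = -86.295 + -301 + -243.53 = -630.83 kJ/kg
Q = ṁ·Δh = 129.3 kg/min × -630.83 kJ/kg = -81566 kJ/min
|Q| = 1359.4 kW = 1.3594 MW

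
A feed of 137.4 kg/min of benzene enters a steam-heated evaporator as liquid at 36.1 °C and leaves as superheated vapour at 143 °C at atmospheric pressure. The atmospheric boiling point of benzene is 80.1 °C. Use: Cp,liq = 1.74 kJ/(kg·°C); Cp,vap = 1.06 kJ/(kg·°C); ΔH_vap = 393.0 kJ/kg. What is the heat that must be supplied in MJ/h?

liquid 36.1→80.1 °C: 76.56 kJ/kg
vaporisation at 80.1 °C: 393 kJ/kg
vapour 80.1→143 °C: 66.674 kJ/kg
Δh = 76.56 + 393 + 66.674 = 536.23 kJ/kg
Q = ṁ·Δh = 137.4 kg/min × 536.23 kJ/kg = 73679 kJ/min
|Q| = 1228 kW = 4420.7 MJ/h

Q = 4420 MJ/h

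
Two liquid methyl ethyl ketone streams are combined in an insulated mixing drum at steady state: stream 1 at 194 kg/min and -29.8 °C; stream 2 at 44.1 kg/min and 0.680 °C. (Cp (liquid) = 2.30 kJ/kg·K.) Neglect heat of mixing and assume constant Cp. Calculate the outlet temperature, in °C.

Adiabatic, steady state ⇒ Σ ṁᵢCp,ᵢ(T_out − Tᵢ) = 0
T_out = Σ ṁᵢCp,ᵢTᵢ / Σ ṁᵢCp,ᵢ
      = -13228 / 547.63 = -24.155 °C

T_out = -24.2 °C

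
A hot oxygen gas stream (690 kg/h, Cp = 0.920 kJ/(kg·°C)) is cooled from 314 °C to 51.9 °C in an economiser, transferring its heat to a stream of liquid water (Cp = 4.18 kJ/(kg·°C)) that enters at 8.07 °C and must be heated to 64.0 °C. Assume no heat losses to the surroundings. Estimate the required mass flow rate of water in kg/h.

ṁ_c = 712 kg/h

Heat released by hot stream: Q = 690 × 0.920 × (314 − 51.9) = 166380 kJ/h
Energy balance on cold side (adiabatic exchanger): Q = ṁ_c·Cp_c·(T_c,out − T_c,in)
ṁ_c = 166380 / [4.18 × (64.0 − 8.07)] = 711.68 kg/h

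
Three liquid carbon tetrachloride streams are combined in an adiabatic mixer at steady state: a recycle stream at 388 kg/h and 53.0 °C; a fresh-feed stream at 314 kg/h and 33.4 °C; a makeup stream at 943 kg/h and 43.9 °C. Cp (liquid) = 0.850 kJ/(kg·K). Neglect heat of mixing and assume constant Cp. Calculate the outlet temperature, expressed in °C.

T_out = 44.0 °C

No heat crosses the boundary, so H_out = H_in.
T_out = Σ ṁᵢCp,ᵢTᵢ / Σ ṁᵢCp,ᵢ
      = 61582 / 1398.2 = 44.042 °C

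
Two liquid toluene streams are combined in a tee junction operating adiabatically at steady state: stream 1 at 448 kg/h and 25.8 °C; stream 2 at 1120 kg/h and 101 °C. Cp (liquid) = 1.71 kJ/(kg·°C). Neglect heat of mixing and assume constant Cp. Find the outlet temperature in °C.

No heat crosses the boundary, so H_out = H_in.
T_out = Σ ṁᵢCp,ᵢTᵢ / Σ ṁᵢCp,ᵢ
      = 213200 / 2681.3 = 79.514 °C

T_out = 79.5 °C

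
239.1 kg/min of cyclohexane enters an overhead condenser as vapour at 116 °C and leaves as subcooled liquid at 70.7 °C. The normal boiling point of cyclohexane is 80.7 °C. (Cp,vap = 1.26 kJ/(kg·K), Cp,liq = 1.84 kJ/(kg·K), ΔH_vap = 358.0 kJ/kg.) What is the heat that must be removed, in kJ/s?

Q_c = 1680 kJ/s

vapour 116→80.7 °C: -44.478 kJ/kg
condensation at 80.7 °C: -358 kJ/kg
liquid 80.7→70.7 °C: -18.4 kJ/kg
Δh = -44.478 + -358 + -18.4 = -420.88 kJ/kg
Q = ṁ·Δh = 239.1 kg/min × -420.88 kJ/kg = -100630 kJ/min
|Q| = 1677.2 kW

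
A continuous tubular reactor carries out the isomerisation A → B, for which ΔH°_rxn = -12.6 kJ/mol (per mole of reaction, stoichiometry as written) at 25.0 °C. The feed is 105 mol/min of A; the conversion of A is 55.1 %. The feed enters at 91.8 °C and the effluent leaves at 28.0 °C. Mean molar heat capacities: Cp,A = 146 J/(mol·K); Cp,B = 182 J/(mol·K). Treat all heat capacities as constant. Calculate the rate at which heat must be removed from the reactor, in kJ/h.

Q_out = 102000 kJ/h

Extent of reaction ξ = 0.551 × 105 = 57.855 mol/min
Reaction term: ξ·ΔH°_rxn = 57.855 × -12.6 = -728.97 kJ/min
Sensible, feed 91.8→25 °C: -1024 kJ/min
Outlet flows (mol/min): A 47.145, B 57.855
Sensible, products 25→28.0 °C: 52.238 kJ/min
Q = ΔH = -1700.8 kJ/min = -28.346 kW
Heat removed = 102050 kJ/h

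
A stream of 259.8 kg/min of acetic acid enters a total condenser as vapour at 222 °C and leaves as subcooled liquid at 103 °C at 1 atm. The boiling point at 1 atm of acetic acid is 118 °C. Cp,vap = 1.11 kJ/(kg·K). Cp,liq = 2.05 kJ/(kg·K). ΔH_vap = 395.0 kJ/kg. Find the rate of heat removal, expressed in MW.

vapour 222→118 °C: -115.44 kJ/kg
condensation at 118 °C: -395 kJ/kg
liquid 118→103 °C: -30.75 kJ/kg
Δh = -115.44 + -395 + -30.75 = -541.19 kJ/kg
Q = ṁ·Δh = 259.8 kg/min × -541.19 kJ/kg = -140600 kJ/min
|Q| = 2343.4 kW = 2.3434 MW

Q_c = 2.34 MW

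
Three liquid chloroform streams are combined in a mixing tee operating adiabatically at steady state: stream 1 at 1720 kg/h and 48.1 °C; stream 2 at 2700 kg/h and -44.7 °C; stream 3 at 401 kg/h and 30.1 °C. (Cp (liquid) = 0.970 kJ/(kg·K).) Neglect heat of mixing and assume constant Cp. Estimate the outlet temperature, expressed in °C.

T_out = -5.37 °C

Adiabatic, steady state ⇒ Σ ṁᵢCp,ᵢ(T_out − Tᵢ) = 0
T_out = Σ ṁᵢCp,ᵢTᵢ / Σ ṁᵢCp,ᵢ
      = -25111 / 4676.4 = -5.3698 °C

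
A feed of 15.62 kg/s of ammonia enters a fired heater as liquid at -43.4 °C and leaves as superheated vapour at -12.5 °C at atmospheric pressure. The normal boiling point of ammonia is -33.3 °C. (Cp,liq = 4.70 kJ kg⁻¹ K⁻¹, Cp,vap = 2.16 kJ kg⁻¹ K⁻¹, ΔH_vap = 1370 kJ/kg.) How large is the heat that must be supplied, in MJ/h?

liquid -43.4→-33.3 °C: 47.47 kJ/kg
vaporisation at -33.3 °C: 1370 kJ/kg
vapour -33.3→-12.5 °C: 44.928 kJ/kg
Δh = 47.47 + 1370 + 44.928 = 1462.4 kJ/kg
Q = ṁ·Δh = 15.62 kg/s × 1462.4 kJ/kg = 22843 kJ/s
|Q| = 22843 kW = 82234 MJ/h

Q = 82200 MJ/h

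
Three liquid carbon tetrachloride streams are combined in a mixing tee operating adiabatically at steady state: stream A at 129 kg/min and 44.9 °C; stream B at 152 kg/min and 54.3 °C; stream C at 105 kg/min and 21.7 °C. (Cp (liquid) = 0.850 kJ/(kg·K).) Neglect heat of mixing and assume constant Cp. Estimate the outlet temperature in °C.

T_out = 42.3 °C

Energy balance with Q = 0: Σ ṁᵢCp,ᵢ(T_out − Tᵢ) = 0
T_out = Σ ṁᵢCp,ᵢTᵢ / Σ ṁᵢCp,ᵢ
      = 13876 / 328.1 = 42.291 °C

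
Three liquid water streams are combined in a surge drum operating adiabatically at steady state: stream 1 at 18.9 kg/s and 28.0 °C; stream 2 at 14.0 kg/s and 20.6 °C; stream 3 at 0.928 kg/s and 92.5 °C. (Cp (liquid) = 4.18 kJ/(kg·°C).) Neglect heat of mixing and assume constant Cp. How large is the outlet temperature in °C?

Adiabatic, steady state ⇒ Σ ṁᵢCp,ᵢ(T_out − Tᵢ) = 0
Σ ṁᵢCp,ᵢTᵢ = 18.9×4.18×28.0 + 14.0×4.18×20.6 + 0.928×4.18×92.5 = 3776.4
Σ ṁᵢCp,ᵢ = 18.9×4.18 + 14.0×4.18 + 0.928×4.18 = 141.4
T_out = 3776.4 / 141.4 = 26.707 °C

T_out = 26.7 °C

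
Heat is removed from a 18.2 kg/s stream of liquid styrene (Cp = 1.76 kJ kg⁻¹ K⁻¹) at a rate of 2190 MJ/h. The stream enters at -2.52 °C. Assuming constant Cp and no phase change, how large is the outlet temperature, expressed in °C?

Q = 2190 MJ/h = 608.33 kJ/s
ΔT = Q/(ṁ·Cp) = 608.33/(18.2×1.76) = 18.991 K
T_out = -2.52 − 18.991 = -21.511 °C

T_out = -21.5 °C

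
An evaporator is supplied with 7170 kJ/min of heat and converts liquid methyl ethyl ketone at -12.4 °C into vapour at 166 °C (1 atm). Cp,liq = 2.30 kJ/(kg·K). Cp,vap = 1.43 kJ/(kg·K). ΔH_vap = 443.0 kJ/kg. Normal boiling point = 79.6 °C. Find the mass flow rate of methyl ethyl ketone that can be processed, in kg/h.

ṁ = 553 kg/h

Δh = 2.30×(79.6−-12.4) + 443.0 + 1.43×(166−79.6) = 778.15 kJ/kg
Q = 7170 kJ/min = 119.5 kJ/s = 430200 kJ/h
ṁ = Q/Δh = 430200 / 778.15 = 552.85 kg/h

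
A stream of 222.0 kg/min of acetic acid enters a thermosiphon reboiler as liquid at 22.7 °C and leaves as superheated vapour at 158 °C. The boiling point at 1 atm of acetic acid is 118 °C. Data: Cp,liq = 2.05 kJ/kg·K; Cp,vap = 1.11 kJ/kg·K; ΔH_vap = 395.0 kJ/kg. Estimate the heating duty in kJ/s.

Q = 2350 kJ/s

liquid 22.7→118 °C: 195.36 kJ/kg
vaporisation at 118 °C: 395 kJ/kg
vapour 118→158 °C: 44.4 kJ/kg
Δh = 195.36 + 395 + 44.4 = 634.76 kJ/kg
Q = ṁ·Δh = 222.0 kg/min × 634.76 kJ/kg = 140920 kJ/min
|Q| = 2348.6 kW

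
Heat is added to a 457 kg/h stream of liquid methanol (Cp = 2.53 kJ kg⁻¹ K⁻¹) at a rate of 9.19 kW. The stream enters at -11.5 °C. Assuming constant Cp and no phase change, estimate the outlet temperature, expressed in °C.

T_out = 17.1 °C

Q = 9.19 kW = 33084 kJ/h
ΔT = Q/(ṁ·Cp) = 33084/(457×2.53) = 28.614 K
T_out = -11.5 + 28.614 = 17.114 °C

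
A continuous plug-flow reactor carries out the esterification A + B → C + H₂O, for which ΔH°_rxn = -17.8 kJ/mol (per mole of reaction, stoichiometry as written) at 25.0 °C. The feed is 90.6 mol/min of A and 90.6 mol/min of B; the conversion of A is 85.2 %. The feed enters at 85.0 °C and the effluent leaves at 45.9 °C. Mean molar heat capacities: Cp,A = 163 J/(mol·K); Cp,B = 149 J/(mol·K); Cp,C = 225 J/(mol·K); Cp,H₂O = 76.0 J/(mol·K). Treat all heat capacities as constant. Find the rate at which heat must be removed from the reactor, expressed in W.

Extent of reaction ξ = 0.852 × 90.6 = 77.191 mol/min
Reaction term: ξ·ΔH°_rxn = 77.191 × -17.8 = -1374 kJ/min
Sensible, feed 85.0→25 °C: -1696 kJ/min
Outlet flows (mol/min): A 13.409, B 13.409, C 77.191, H₂O 77.191
Sensible, products 25→45.9 °C: 573.04 kJ/min
Q = ΔH = -2497 kJ/min = -41.617 kW
Heat removed = 41617 W

Q_out = 41600 W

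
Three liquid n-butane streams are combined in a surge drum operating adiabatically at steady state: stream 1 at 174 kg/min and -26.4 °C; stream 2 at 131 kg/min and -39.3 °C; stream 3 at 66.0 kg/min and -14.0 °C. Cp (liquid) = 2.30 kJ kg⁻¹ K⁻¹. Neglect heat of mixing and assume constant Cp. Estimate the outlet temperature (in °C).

T_out = -28.7 °C

Energy balance with Q = 0: Σ ṁᵢCp,ᵢ(T_out − Tᵢ) = 0
T_out = Σ ṁᵢCp,ᵢTᵢ / Σ ṁᵢCp,ᵢ
      = -24532 / 853.3 = -28.749 °C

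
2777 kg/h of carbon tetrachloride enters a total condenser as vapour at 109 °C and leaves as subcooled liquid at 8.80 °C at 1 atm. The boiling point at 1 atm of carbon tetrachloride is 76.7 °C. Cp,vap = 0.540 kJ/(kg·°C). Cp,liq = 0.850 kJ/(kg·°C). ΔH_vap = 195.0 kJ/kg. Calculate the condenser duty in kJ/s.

vapour 109→76.7 °C: -17.442 kJ/kg
condensation at 76.7 °C: -195 kJ/kg
liquid 76.7→8.80 °C: -57.715 kJ/kg
Δh = -17.442 + -195 + -57.715 = -270.16 kJ/kg
Q = ṁ·Δh = 2777 kg/h × -270.16 kJ/kg = -750230 kJ/h
|Q| = 208.4 kW

Q_c = 208 kJ/s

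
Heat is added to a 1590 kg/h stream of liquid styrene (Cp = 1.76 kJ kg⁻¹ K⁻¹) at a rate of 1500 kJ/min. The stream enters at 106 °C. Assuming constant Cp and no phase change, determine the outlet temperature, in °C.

Q = 1500 kJ/min = 90000 kJ/h
ΔT = Q/(ṁ·Cp) = 90000/(1590×1.76) = 32.161 K
T_out = 106 + 32.161 = 138.16 °C

T_out = 138 °C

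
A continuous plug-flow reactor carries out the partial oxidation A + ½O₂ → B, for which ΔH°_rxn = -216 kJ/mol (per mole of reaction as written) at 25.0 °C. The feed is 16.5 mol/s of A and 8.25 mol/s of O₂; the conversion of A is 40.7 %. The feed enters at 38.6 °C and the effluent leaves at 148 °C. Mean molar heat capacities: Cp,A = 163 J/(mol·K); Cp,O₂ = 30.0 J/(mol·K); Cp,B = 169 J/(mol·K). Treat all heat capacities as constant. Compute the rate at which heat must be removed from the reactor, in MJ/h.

Q_out = 4090 MJ/h

Extent of reaction ξ = 0.407 × 16.5 = 6.7155 mol/s
Reaction term: ξ·ΔH°_rxn = 6.7155 × -216 = -1450.5 kJ/s
Sensible, feed 38.6→25 °C: -39.943 kJ/s
Outlet flows (mol/s): A 9.7845, O₂ 4.8923, B 6.7155
Sensible, products 25→148 °C: 353.82 kJ/s
Q = ΔH = -1136.7 kJ/s = -1136.7 kW
Heat removed = 4092 MJ/h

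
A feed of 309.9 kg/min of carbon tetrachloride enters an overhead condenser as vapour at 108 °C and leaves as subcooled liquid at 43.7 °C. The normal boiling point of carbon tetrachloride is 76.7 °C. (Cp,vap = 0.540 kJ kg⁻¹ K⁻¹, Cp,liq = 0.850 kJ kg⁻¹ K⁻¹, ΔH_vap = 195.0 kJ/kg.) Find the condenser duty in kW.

Q_c = 1240 kW

vapour 108→76.7 °C: -16.902 kJ/kg
condensation at 76.7 °C: -195 kJ/kg
liquid 76.7→43.7 °C: -28.05 kJ/kg
Δh = -16.902 + -195 + -28.05 = -239.95 kJ/kg
Q = ṁ·Δh = 309.9 kg/min × -239.95 kJ/kg = -74361 kJ/min
|Q| = 1239.4 kW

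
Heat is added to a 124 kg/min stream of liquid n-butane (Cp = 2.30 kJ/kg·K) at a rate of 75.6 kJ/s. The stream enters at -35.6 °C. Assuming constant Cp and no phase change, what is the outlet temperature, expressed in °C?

T_out = -19.7 °C

Q = 75.6 kJ/s = 4536 kJ/min
ΔT = Q/(ṁ·Cp) = 4536/(124×2.30) = 15.905 K
T_out = -35.6 + 15.905 = -19.695 °C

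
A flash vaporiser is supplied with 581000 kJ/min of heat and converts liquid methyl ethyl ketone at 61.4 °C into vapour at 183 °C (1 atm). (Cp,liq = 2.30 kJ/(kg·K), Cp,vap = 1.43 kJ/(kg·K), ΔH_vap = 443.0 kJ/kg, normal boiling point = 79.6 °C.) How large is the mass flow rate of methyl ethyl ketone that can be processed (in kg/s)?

ṁ = 15.3 kg/s

Δh = 2.30×(79.6−61.4) + 443.0 + 1.43×(183−79.6) = 632.72 kJ/kg
Q = 581000 kJ/min = 9683.3 kJ/s = 9683.3 kJ/s
ṁ = Q/Δh = 9683.3 / 632.72 = 15.304 kg/s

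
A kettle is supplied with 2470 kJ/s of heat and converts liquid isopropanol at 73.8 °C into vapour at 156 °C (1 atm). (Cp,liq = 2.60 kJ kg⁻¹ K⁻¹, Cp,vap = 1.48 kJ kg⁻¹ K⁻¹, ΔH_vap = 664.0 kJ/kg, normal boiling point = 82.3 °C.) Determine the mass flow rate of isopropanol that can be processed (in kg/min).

Δh = 2.60×(82.3−73.8) + 664.0 + 1.48×(156−82.3) = 795.18 kJ/kg
Q = 2470 kJ/s = 2470 kJ/s = 148200 kJ/min
ṁ = Q/Δh = 148200 / 795.18 = 186.37 kg/min

ṁ = 186 kg/min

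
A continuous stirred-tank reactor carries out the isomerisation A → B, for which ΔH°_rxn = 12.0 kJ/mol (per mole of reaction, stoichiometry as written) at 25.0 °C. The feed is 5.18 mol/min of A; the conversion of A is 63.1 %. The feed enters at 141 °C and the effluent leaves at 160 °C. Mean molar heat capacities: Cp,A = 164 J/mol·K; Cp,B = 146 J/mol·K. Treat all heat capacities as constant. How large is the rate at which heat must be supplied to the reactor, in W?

Extent of reaction ξ = 0.631 × 5.18 = 3.2686 mol/min
Reaction term: ξ·ΔH°_rxn = 3.2686 × 12.0 = 39.223 kJ/min
Sensible, feed 141→25 °C: -98.544 kJ/min
Outlet flows (mol/min): A 1.9114, B 3.2686
Sensible, products 25→160 °C: 106.74 kJ/min
Q = ΔH = 47.421 kJ/min = 0.79035 kW
Heat supplied = 790.35 W

Q_in = 790 W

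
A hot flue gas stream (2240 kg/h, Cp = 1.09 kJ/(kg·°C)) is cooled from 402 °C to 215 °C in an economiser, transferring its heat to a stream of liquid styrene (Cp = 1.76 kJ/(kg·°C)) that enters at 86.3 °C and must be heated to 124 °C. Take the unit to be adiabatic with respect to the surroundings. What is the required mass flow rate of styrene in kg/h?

ṁ_c = 6880 kg/h

Heat released by hot stream: Q = 2240 × 1.09 × (402 − 215) = 456580 kJ/h
Energy balance on cold side (adiabatic exchanger): Q = ṁ_c·Cp_c·(T_c,out − T_c,in)
ṁ_c = 456580 / [1.76 × (124 − 86.3)] = 6881.2 kg/h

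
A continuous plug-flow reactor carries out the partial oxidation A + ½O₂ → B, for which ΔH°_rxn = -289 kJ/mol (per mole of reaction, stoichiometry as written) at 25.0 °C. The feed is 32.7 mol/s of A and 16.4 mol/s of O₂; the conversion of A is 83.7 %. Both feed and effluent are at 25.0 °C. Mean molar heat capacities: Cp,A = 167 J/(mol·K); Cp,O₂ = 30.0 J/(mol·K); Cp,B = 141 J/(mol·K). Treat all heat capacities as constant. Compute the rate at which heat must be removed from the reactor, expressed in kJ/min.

Extent of reaction ξ = 0.837 × 32.7 = 27.37 mol/s
Reaction term: ξ·ΔH°_rxn = 27.37 × -289 = -7909.9 kJ/s
Q = ΔH = -7909.9 kJ/s = -7909.9 kW
Heat removed = 474590 kJ/min

Q_out = 475000 kJ/min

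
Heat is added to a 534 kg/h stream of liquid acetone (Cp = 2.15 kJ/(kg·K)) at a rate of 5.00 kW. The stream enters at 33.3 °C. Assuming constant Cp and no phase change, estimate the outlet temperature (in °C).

T_out = 49.0 °C

Q = 5.00 kW = 18000 kJ/h
ΔT = Q/(ṁ·Cp) = 18000/(534×2.15) = 15.678 K
T_out = 33.3 + 15.678 = 48.978 °C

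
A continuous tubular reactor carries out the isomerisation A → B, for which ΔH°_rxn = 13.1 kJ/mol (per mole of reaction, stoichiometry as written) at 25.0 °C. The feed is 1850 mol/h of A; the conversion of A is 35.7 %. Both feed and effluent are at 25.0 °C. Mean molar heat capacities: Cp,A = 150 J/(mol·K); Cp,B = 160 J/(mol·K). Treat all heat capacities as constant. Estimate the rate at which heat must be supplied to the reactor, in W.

Extent of reaction ξ = 0.357 × 1850 = 660.45 mol/h
Reaction term: ξ·ΔH°_rxn = 660.45 × 13.1 = 8651.9 kJ/h
Q = ΔH = 8651.9 kJ/h = 2.4033 kW
Heat supplied = 2403.3 W

Q_in = 2400 W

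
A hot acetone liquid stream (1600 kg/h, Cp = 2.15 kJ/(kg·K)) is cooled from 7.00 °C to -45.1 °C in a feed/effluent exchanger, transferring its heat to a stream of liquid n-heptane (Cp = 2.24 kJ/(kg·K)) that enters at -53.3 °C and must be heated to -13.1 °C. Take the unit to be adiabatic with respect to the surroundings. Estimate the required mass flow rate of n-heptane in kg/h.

ṁ_c = 1990 kg/h

Heat released by hot stream: Q = 1600 × 2.15 × (7.00 − -45.1) = 179220 kJ/h
Energy balance on cold side (adiabatic exchanger): Q = ṁ_c·Cp_c·(T_c,out − T_c,in)
ṁ_c = 179220 / [2.24 × (-13.1 − -53.3)] = 1990.3 kg/h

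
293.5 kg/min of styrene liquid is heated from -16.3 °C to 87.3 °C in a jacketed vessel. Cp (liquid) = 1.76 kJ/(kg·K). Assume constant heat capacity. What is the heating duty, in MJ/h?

Q = ṁ·Cp·ΔT = 293.5 × 1.76 × (87.3 − -16.3) = 53516 kJ/min
Converting: 53516 / 60 s = 891.93 kW
Heating duty = 3210.9 MJ/h

Q = 3210 MJ/h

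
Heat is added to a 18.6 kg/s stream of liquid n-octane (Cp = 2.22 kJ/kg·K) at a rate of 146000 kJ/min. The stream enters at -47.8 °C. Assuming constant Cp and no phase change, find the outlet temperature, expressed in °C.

T_out = 11.1 °C

Q = 146000 kJ/min = 2433.3 kJ/s
ΔT = Q/(ṁ·Cp) = 2433.3/(18.6×2.22) = 58.93 K
T_out = -47.8 + 58.93 = 11.13 °C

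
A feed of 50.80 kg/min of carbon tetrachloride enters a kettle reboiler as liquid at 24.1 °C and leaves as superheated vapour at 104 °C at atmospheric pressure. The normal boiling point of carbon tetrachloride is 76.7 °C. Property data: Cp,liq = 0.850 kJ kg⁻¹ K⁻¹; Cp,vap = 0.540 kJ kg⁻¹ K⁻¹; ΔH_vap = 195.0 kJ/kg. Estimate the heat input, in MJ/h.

Q = 776 MJ/h

liquid 24.1→76.7 °C: 44.71 kJ/kg
vaporisation at 76.7 °C: 195 kJ/kg
vapour 76.7→104 °C: 14.742 kJ/kg
Δh = 44.71 + 195 + 14.742 = 254.45 kJ/kg
Q = ṁ·Δh = 50.80 kg/min × 254.45 kJ/kg = 12926 kJ/min
|Q| = 215.44 kW = 775.57 MJ/h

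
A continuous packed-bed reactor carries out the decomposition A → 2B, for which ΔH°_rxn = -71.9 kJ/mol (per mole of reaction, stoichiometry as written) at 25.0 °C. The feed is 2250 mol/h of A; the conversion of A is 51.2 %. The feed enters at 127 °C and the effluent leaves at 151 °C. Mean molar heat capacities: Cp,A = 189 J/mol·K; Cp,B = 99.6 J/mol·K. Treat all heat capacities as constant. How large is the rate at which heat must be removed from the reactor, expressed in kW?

Q_out = 19.8 kW

Extent of reaction ξ = 0.512 × 2250 = 1152 mol/h
Reaction term: ξ·ΔH°_rxn = 1152 × -71.9 = -82829 kJ/h
Sensible, feed 127→25 °C: -43376 kJ/h
Outlet flows (mol/h): A 1098, B 2304
Sensible, products 25→151 °C: 55062 kJ/h
Q = ΔH = -71142 kJ/h = -19.762 kW
Heat removed = 19.762 kW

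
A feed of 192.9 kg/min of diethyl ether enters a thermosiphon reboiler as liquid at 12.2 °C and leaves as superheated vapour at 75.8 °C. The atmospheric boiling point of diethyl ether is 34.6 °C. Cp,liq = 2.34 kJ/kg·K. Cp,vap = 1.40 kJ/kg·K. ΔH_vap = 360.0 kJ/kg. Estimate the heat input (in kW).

liquid 12.2→34.6 °C: 52.416 kJ/kg
vaporisation at 34.6 °C: 360 kJ/kg
vapour 34.6→75.8 °C: 57.68 kJ/kg
Δh = 52.416 + 360 + 57.68 = 470.1 kJ/kg
Q = ṁ·Δh = 192.9 kg/min × 470.1 kJ/kg = 90682 kJ/min
|Q| = 1511.4 kW

Q = 1510 kW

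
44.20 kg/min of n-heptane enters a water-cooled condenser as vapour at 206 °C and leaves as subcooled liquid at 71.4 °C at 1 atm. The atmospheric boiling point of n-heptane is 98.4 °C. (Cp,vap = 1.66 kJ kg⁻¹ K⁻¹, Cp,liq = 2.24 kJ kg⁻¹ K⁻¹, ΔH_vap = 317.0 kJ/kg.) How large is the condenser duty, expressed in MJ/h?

Q_c = 1470 MJ/h

vapour 206→98.4 °C: -178.62 kJ/kg
condensation at 98.4 °C: -317 kJ/kg
liquid 98.4→71.4 °C: -60.48 kJ/kg
Δh = -178.62 + -317 + -60.48 = -556.1 kJ/kg
Q = ṁ·Δh = 44.20 kg/min × -556.1 kJ/kg = -24579 kJ/min
|Q| = 409.66 kW = 1474.8 MJ/h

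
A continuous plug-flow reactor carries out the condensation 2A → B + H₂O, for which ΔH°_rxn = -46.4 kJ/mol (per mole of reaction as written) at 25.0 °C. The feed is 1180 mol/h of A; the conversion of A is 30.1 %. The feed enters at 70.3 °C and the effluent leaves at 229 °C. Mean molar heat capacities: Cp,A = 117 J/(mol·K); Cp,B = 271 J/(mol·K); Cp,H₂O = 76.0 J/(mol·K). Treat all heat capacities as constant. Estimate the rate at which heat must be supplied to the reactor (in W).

Extent of reaction ξ = 0.301 × 1180 / 2 = 177.59 mol/h
Reaction term: ξ·ΔH°_rxn = 177.59 × -46.4 = -8240.2 kJ/h
Sensible, feed 70.3→25 °C: -6254.1 kJ/h
Outlet flows (mol/h): A 824.82, B 177.59, H₂O 177.59
Sensible, products 25→229 °C: 32258 kJ/h
Q = ΔH = 17764 kJ/h = 4.9344 kW
Heat supplied = 4934.4 W

Q_in = 4930 W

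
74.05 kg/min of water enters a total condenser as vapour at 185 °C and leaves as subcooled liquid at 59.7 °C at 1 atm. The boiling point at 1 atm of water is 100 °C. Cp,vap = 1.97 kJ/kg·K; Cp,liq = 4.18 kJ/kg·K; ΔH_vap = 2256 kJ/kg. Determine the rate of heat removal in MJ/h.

Q_c = 11500 MJ/h

vapour 185→100 °C: -167.45 kJ/kg
condensation at 100 °C: -2256 kJ/kg
liquid 100→59.7 °C: -168.45 kJ/kg
Δh = -167.45 + -2256 + -168.45 = -2591.9 kJ/kg
Q = ṁ·Δh = 74.05 kg/min × -2591.9 kJ/kg = -191930 kJ/min
|Q| = 3198.8 kW = 11516 MJ/h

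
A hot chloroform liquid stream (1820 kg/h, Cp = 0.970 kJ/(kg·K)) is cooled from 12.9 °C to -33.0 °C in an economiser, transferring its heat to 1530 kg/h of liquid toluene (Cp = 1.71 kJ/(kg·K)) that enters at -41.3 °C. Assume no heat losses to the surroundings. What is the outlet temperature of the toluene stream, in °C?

Heat released by hot stream: Q = 1820 × 0.970 × (12.9 − -33.0) = 81032 kJ/h
Energy balance on cold side (adiabatic exchanger): Q = ṁ_c·Cp_c·(T_c,out − T_c,in)
T_c,out = -41.3 + 81032/(1530 × 1.71) = -10.328 °C

T_c,out = -10.3 °C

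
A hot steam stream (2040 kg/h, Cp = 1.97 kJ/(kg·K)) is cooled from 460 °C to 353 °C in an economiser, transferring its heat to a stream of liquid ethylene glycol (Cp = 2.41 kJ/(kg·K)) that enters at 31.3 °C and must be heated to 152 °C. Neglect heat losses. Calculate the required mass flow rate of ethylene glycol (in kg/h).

Heat released by hot stream: Q = 2040 × 1.97 × (460 − 353) = 430010 kJ/h
Energy balance on cold side (adiabatic exchanger): Q = ṁ_c·Cp_c·(T_c,out − T_c,in)
ṁ_c = 430010 / [2.41 × (152 − 31.3)] = 1478.3 kg/h

ṁ_c = 1480 kg/h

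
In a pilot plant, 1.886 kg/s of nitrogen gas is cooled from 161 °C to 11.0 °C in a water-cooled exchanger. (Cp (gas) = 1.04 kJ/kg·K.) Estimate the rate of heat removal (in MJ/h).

Q_c = 1060 MJ/h

Q = ṁ·Cp·ΔT = 1.886 × 1.04 × (11.0 − 161) = -294.22 kJ/s
Cooling duty = 1059.2 MJ/h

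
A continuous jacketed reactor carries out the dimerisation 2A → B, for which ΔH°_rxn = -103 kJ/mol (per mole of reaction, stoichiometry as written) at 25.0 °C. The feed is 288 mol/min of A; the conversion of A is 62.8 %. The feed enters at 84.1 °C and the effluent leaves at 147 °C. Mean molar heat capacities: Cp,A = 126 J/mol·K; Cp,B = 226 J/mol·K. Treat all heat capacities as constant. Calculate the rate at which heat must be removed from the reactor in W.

Extent of reaction ξ = 0.628 × 288 / 2 = 90.432 mol/min
Reaction term: ξ·ΔH°_rxn = 90.432 × -103 = -9314.5 kJ/min
Sensible, feed 84.1→25 °C: -2144.6 kJ/min
Outlet flows (mol/min): A 107.14, B 90.432
Sensible, products 25→147 °C: 4140.3 kJ/min
Q = ΔH = -7318.8 kJ/min = -121.98 kW
Heat removed = 121980 W

Q_out = 122000 W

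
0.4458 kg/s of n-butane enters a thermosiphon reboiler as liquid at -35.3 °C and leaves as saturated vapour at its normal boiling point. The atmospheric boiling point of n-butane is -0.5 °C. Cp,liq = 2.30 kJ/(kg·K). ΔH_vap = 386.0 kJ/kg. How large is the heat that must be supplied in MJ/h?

Q = 748 MJ/h

liquid -35.3→-0.5 °C: 80.04 kJ/kg
vaporisation at -0.5 °C: 386 kJ/kg
Δh = 80.04 + 386 = 466.04 kJ/kg
Q = ṁ·Δh = 0.4458 kg/s × 466.04 kJ/kg = 207.76 kJ/s
|Q| = 207.76 kW = 747.94 MJ/h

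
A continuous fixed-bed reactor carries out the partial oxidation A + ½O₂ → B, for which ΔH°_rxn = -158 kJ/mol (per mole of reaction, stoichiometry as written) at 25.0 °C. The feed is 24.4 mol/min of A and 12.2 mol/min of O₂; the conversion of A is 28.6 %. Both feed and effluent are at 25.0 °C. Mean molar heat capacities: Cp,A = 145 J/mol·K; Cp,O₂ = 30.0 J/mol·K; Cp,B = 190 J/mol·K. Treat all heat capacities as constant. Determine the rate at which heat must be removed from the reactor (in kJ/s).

Q_out = 18.4 kJ/s

Extent of reaction ξ = 0.286 × 24.4 = 6.9784 mol/min
Reaction term: ξ·ΔH°_rxn = 6.9784 × -158 = -1102.6 kJ/min
Q = ΔH = -1102.6 kJ/min = -18.376 kW
Heat removed = 18.376 kJ/s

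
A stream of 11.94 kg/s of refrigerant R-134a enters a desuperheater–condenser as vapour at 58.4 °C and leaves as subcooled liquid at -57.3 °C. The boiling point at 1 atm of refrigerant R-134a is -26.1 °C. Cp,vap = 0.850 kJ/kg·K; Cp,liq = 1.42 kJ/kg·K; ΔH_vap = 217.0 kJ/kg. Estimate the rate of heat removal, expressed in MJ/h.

Q_c = 14300 MJ/h

vapour 58.4→-26.1 °C: -71.825 kJ/kg
condensation at -26.1 °C: -217 kJ/kg
liquid -26.1→-57.3 °C: -44.304 kJ/kg
Δh = -71.825 + -217 + -44.304 = -333.13 kJ/kg
Q = ṁ·Δh = 11.94 kg/s × -333.13 kJ/kg = -3977.6 kJ/s
|Q| = 3977.6 kW = 14319 MJ/h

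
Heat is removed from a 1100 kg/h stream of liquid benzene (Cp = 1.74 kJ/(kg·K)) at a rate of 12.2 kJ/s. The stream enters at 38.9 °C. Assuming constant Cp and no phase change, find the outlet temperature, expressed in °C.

Q = 12.2 kJ/s = 43920 kJ/h
ΔT = Q/(ṁ·Cp) = 43920/(1100×1.74) = 22.947 K
T_out = 38.9 − 22.947 = 15.953 °C

T_out = 16.0 °C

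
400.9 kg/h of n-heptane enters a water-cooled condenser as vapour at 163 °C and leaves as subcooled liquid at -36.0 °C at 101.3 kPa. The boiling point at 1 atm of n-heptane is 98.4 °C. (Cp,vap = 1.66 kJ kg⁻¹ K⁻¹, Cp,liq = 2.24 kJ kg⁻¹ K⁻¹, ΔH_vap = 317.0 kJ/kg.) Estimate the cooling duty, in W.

vapour 163→98.4 °C: -107.24 kJ/kg
condensation at 98.4 °C: -317 kJ/kg
liquid 98.4→-36.0 °C: -301.06 kJ/kg
Δh = -107.24 + -317 + -301.06 = -725.29 kJ/kg
Q = ṁ·Δh = 400.9 kg/h × -725.29 kJ/kg = -290770 kJ/h
|Q| = 80.769 kW = 80769 W

Q_c = 80800 W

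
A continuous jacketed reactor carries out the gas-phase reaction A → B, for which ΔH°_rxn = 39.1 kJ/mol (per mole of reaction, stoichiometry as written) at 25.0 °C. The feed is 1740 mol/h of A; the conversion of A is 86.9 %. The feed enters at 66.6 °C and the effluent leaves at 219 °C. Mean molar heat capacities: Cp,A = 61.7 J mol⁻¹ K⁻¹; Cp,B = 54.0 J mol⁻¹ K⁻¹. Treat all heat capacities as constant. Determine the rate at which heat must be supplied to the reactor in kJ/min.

Extent of reaction ξ = 0.869 × 1740 = 1512.1 mol/h
Reaction term: ξ·ΔH°_rxn = 1512.1 × 39.1 = 59122 kJ/h
Sensible, feed 66.6→25 °C: -4466.1 kJ/h
Outlet flows (mol/h): A 227.94, B 1512.1
Sensible, products 25→219 °C: 18569 kJ/h
Q = ΔH = 73224 kJ/h = 20.34 kW
Heat supplied = 1220.4 kJ/min

Q_in = 1220 kJ/min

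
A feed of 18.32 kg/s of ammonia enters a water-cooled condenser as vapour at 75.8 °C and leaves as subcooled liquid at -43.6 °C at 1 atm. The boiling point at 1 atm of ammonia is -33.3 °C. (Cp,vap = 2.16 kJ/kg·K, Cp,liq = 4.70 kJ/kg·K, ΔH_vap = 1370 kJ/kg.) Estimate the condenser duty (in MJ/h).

vapour 75.8→-33.3 °C: -235.66 kJ/kg
condensation at -33.3 °C: -1370 kJ/kg
liquid -33.3→-43.6 °C: -48.41 kJ/kg
Δh = -235.66 + -1370 + -48.41 = -1654.1 kJ/kg
Q = ṁ·Δh = 18.32 kg/s × -1654.1 kJ/kg = -30302 kJ/s
|Q| = 30302 kW = 109090 MJ/h

Q_c = 109000 MJ/h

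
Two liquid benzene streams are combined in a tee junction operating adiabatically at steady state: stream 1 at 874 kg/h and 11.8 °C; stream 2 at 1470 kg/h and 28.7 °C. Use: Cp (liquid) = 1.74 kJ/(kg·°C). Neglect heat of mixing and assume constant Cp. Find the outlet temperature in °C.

T_out = 22.4 °C

Energy balance with Q = 0: Σ ṁᵢCp,ᵢ(T_out − Tᵢ) = 0
T_out = Σ ṁᵢCp,ᵢTᵢ / Σ ṁᵢCp,ᵢ
      = 91354 / 4078.6 = 22.399 °C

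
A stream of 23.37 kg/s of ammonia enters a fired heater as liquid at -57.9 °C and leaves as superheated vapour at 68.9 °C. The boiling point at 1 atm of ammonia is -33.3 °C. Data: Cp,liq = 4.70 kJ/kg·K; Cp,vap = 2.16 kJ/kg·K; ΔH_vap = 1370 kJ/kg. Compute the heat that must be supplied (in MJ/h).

liquid -57.9→-33.3 °C: 115.62 kJ/kg
vaporisation at -33.3 °C: 1370 kJ/kg
vapour -33.3→68.9 °C: 220.75 kJ/kg
Δh = 115.62 + 1370 + 220.75 = 1706.4 kJ/kg
Q = ṁ·Δh = 23.37 kg/s × 1706.4 kJ/kg = 39878 kJ/s
|Q| = 39878 kW = 143560 MJ/h

Q = 144000 MJ/h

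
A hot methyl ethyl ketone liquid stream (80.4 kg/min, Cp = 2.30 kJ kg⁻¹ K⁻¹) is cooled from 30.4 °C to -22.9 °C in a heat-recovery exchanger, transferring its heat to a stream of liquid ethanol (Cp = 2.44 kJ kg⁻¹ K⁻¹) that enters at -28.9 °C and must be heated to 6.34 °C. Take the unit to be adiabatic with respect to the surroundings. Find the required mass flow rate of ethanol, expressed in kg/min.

Heat released by hot stream: Q = 80.4 × 2.30 × (30.4 − -22.9) = 9856.2 kJ/min
Energy balance on cold side (adiabatic exchanger): Q = ṁ_c·Cp_c·(T_c,out − T_c,in)
ṁ_c = 9856.2 / [2.44 × (6.34 − -28.9)] = 114.63 kg/min

ṁ_c = 115 kg/min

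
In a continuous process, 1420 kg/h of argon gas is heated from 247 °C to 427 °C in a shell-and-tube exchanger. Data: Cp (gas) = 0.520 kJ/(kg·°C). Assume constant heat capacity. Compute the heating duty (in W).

Q = ṁ·Cp·ΔT = 1420 × 0.520 × (427 − 247) = 132910 kJ/h
Converting: 132910 / 3600 s = 36.92 kW
Heating duty = 36920 W

Q = 36900 W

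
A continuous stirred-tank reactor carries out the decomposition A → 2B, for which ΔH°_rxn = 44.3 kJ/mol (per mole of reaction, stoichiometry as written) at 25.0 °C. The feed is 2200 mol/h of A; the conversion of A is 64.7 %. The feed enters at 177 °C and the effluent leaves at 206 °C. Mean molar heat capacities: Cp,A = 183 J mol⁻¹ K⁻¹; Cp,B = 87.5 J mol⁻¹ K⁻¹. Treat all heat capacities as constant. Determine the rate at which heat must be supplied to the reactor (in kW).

Q_in = 20.2 kW

Extent of reaction ξ = 0.647 × 2200 = 1423.4 mol/h
Reaction term: ξ·ΔH°_rxn = 1423.4 × 44.3 = 63057 kJ/h
Sensible, feed 177→25 °C: -61195 kJ/h
Outlet flows (mol/h): A 776.6, B 2846.8
Sensible, products 25→206 °C: 70810 kJ/h
Q = ΔH = 72671 kJ/h = 20.186 kW
Heat supplied = 20.186 kW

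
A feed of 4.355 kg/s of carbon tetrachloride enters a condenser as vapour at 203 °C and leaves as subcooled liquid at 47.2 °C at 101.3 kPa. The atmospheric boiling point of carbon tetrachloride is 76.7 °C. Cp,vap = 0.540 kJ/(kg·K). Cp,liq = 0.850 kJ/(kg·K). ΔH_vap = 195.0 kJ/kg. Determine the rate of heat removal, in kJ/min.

Q_c = 75300 kJ/min

vapour 203→76.7 °C: -68.202 kJ/kg
condensation at 76.7 °C: -195 kJ/kg
liquid 76.7→47.2 °C: -25.075 kJ/kg
Δh = -68.202 + -195 + -25.075 = -288.28 kJ/kg
Q = ṁ·Δh = 4.355 kg/s × -288.28 kJ/kg = -1255.4 kJ/s
|Q| = 1255.4 kW = 75327 kJ/min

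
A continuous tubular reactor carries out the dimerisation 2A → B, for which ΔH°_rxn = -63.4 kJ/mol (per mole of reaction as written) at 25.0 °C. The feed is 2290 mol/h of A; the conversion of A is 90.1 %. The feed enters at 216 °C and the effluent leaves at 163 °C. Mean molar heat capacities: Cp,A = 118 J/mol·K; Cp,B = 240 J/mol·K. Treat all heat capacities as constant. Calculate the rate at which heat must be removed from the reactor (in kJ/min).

Q_out = 1320 kJ/min

Extent of reaction ξ = 0.901 × 2290 / 2 = 1031.6 mol/h
Reaction term: ξ·ΔH°_rxn = 1031.6 × -63.4 = -65406 kJ/h
Sensible, feed 216→25 °C: -51612 kJ/h
Outlet flows (mol/h): A 226.71, B 1031.6
Sensible, products 25→163 °C: 37860 kJ/h
Q = ΔH = -79158 kJ/h = -21.988 kW
Heat removed = 1319.3 kJ/min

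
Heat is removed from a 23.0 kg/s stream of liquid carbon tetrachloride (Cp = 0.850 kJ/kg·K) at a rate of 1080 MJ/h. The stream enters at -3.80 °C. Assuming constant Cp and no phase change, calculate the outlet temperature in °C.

T_out = -19.1 °C

Q = 1080 MJ/h = 300 kJ/s
ΔT = Q/(ṁ·Cp) = 300/(23.0×0.850) = 15.345 K
T_out = -3.80 − 15.345 = -19.145 °C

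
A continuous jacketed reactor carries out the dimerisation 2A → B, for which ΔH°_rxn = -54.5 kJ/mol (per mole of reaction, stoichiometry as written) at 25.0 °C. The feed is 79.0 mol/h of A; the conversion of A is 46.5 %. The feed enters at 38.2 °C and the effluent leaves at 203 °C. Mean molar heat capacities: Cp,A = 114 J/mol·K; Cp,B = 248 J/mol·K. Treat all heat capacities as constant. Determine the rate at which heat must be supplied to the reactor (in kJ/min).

Extent of reaction ξ = 0.465 × 79.0 / 2 = 18.367 mol/h
Reaction term: ξ·ΔH°_rxn = 18.367 × -54.5 = -1001 kJ/h
Sensible, feed 38.2→25 °C: -118.88 kJ/h
Outlet flows (mol/h): A 42.265, B 18.367
Sensible, products 25→203 °C: 1668.5 kJ/h
Q = ΔH = 548.55 kJ/h = 0.15237 kW
Heat supplied = 9.1425 kJ/min

Q_in = 9.14 kJ/min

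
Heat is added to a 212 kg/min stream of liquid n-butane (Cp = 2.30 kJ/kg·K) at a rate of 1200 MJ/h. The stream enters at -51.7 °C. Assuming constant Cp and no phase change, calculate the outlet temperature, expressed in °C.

T_out = -10.7 °C

Q = 1200 MJ/h = 20000 kJ/min
ΔT = Q/(ṁ·Cp) = 20000/(212×2.30) = 41.017 K
T_out = -51.7 + 41.017 = -10.683 °C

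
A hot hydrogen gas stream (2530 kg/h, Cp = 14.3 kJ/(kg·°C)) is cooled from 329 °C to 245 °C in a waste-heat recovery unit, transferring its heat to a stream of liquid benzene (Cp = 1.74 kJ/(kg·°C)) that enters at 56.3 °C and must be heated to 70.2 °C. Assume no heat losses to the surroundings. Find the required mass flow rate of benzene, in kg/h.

ṁ_c = 126000 kg/h

Heat released by hot stream: Q = 2530 × 14.3 × (329 − 245) = 3.039e+06 kJ/h
Energy balance on cold side (adiabatic exchanger): Q = ṁ_c·Cp_c·(T_c,out − T_c,in)
ṁ_c = 3.039e+06 / [1.74 × (70.2 − 56.3)] = 125650 kg/h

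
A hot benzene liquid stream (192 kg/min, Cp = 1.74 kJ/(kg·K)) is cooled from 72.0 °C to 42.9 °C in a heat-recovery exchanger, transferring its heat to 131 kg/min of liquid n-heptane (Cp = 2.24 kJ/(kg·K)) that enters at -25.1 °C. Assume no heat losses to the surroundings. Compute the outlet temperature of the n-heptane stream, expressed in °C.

Heat released by hot stream: Q = 192 × 1.74 × (72.0 − 42.9) = 9721.7 kJ/min
Energy balance on cold side (adiabatic exchanger): Q = ṁ_c·Cp_c·(T_c,out − T_c,in)
T_c,out = -25.1 + 9721.7/(131 × 2.24) = 8.0302 °C

T_c,out = 8.03 °C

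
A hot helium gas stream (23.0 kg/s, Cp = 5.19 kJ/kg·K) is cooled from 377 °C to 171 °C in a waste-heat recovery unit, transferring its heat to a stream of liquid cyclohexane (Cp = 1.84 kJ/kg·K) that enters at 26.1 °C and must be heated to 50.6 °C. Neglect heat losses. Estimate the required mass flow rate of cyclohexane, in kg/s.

Heat released by hot stream: Q = 23.0 × 5.19 × (377 − 171) = 24590 kJ/s
Energy balance on cold side (adiabatic exchanger): Q = ṁ_c·Cp_c·(T_c,out − T_c,in)
ṁ_c = 24590 / [1.84 × (50.6 − 26.1)] = 545.48 kg/s

ṁ_c = 545 kg/s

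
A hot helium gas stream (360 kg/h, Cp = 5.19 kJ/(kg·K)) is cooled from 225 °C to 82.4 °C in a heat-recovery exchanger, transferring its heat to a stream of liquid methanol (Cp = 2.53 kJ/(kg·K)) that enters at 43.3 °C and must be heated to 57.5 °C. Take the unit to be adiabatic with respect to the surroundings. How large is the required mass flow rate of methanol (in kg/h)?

ṁ_c = 7420 kg/h

Heat released by hot stream: Q = 360 × 5.19 × (225 − 82.4) = 266430 kJ/h
Energy balance on cold side (adiabatic exchanger): Q = ṁ_c·Cp_c·(T_c,out − T_c,in)
ṁ_c = 266430 / [2.53 × (57.5 − 43.3)] = 7416.2 kg/h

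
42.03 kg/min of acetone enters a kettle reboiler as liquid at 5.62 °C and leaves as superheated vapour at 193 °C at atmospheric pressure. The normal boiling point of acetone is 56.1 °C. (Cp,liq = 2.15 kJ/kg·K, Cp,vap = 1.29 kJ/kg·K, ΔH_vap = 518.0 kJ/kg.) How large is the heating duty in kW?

Q = 563 kW

liquid 5.62→56.1 °C: 108.53 kJ/kg
vaporisation at 56.1 °C: 518 kJ/kg
vapour 56.1→193 °C: 176.6 kJ/kg
Δh = 108.53 + 518 + 176.6 = 803.13 kJ/kg
Q = ṁ·Δh = 42.03 kg/min × 803.13 kJ/kg = 33756 kJ/min
|Q| = 562.59 kW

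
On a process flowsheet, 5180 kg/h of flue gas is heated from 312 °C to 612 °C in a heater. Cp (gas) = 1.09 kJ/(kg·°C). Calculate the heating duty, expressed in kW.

Q = ṁ·Cp·ΔT = 5180 × 1.09 × (612 − 312) = 1.6939e+06 kJ/h
Converting: 1.6939e+06 / 3600 s = 470.52 kW

Q = 471 kW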